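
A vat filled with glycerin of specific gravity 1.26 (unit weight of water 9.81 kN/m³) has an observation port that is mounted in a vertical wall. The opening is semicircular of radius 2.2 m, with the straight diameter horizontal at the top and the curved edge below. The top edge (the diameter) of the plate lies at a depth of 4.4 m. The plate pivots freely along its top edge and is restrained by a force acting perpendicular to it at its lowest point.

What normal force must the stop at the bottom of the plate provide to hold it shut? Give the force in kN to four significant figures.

γ = 1.26 × 9.81 = 12.3606 kN/m³.
The centroid of a semicircle lies 4r/(3π) = 0.933709 m from the diameter, here below the top edge, so the centroid depth is h_c = 4.4 + 0.933709 = 5.33371 m.
A = πr²/2 = π × 2.2²/2 = 7.60265 m².
Resultant F = γ·h_c·A = 12.3606 × 5.33371 × 7.60265 = 501.226 kN.
I_c = (π/8 − 8/(9π))·r⁴ = 0.109757 × 2.2⁴ = 2.57112 m⁴.
Centre of pressure: y_p = y_c + I_c/(y_c·A) = 5.33371 + 2.57112/(5.33371 × 7.60265) = 5.33371 + 0.0634056 = 5.39712 m along the plane.
The resultant acts 0.933709 + 0.0634056 = 0.997115 m (along the plate) below the hinge at the top edge, so the moment about the hinge is M = F × 0.997115 = 501.226 × 0.997115 = 499.78 kN·m.
A normal force at the bottom, 2.2 m from the hinge, must supply this moment: P = 499.78/2.2 = 227.173 kN.

P ≈ 227.2 kN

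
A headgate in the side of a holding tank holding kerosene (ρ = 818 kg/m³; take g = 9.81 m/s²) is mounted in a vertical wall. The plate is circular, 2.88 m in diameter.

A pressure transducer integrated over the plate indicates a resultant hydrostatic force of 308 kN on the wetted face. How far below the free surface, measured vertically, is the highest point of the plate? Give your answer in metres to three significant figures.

d_top ≈ 4.45 m

γ = ρg = 818 × 9.81 / 1000 = 8.02458 kN/m³.
A = π(1.44)² = 6.51441 m².
From F = γ·h_c·A, the centroid depth is h_c = 308/(8.02458 × 6.51441) = 5.89187 m.
The centroid is at the centre, 1.44 m below the top of the plate, so the highest point sits at h_top = 5.89187 − 1.44 = 4.45187 m below the surface.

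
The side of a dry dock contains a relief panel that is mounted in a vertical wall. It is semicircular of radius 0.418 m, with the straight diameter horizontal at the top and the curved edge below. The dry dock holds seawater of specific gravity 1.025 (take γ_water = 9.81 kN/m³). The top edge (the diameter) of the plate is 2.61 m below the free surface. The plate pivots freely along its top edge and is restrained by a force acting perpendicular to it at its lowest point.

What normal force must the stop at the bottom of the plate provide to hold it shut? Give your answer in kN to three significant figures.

P ≈ 3.35 kN

γ = 1.025 × 9.81 = 10.05525 kN/m³.
The centroid of a semicircle lies 4r/(3π) = 0.177405 m from the diameter, here below the top edge, so the centroid depth is h_c = 2.61 + 0.177405 = 2.7874 m.
A = πr²/2 = π × 0.418²/2 = 0.274456 m².
Resultant F = γ·h_c·A = 10.05525 × 2.7874 × 0.274456 = 7.69245 kN.
I_c = (π/8 − 8/(9π))·r⁴ = 0.109757 × 0.418⁴ = 0.00335071 m⁴.
Centre of pressure: y_p = y_c + I_c/(y_c·A) = 2.7874 + 0.00335071/(2.7874 × 0.274456) = 2.7874 + 0.00437991 = 2.79178 m along the plane.
The resultant acts 0.177405 + 0.00437991 = 0.181785 m (along the plate) below the hinge at the top edge, so the moment about the hinge is M = F × 0.181785 = 7.69245 × 0.181785 = 1.39837 kN·m.
A normal force at the bottom, 0.418 m from the hinge, must supply this moment: P = 1.39837/0.418 = 3.34538 kN.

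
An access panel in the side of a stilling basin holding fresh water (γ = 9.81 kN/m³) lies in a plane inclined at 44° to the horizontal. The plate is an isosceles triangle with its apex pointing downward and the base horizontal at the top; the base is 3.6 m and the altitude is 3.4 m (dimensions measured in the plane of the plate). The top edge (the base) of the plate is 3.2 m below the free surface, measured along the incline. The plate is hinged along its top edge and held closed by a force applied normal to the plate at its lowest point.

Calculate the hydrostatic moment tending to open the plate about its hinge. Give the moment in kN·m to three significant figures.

γ = 9.81 kN/m³.
Let θ = 44° be the plate's angle to the horizontal; measure y along the incline from where the plane meets the free surface. Vertical depth h = y·sinθ with sinθ = 0.694658.
With the apex down, the centroid sits h/3 = 3.4/3 = 1.13333 m below the base (the top edge), so y_c = 3.2 + 1.13333 = 4.33333 m and h_c = 4.33333 × 0.694658 = 3.01018 m.
A = ½ × 3.6 × 3.4 = 6.12 m².
Resultant F = γ·h_c·A = 9.81 × 3.01018 × 6.12 = 180.723 kN.
I_c = b·h³/36 = 3.6 × 3.4³/36 = 3.9304 m⁴.
Centre of pressure: y_p = y_c + I_c/(y_c·A) = 4.33333 + 3.9304/(4.33333 × 6.12) = 4.33333 + 0.148205 = 4.48154 m along the plane.
The resultant acts 1.13333 + 0.148205 = 1.28153 m (along the plate) below the hinge at the top edge, so the moment about the hinge is M = F × 1.28153 = 180.723 × 1.28153 = 231.602 kN·m.

M ≈ 232 kN·m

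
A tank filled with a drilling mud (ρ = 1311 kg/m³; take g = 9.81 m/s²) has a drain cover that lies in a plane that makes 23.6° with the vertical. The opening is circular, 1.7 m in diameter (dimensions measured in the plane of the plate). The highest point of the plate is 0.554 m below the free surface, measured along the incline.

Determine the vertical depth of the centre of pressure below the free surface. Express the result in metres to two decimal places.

γ = ρg = 1311 × 9.81 / 1000 = 12.86091 kN/m³.
The plate makes 23.6° with the vertical, i.e. θ = 90° − 23.6° = 66.4° to the horizontal. Measuring y along the incline from the free-surface line, vertical depth h = y·sinθ with sinθ = 0.916363.
The centroid is at the centre, 0.85 m below the top of the plate, so y_c = 0.554 + 0.85 = 1.404 m and h_c = 1.404 × 0.916363 = 1.28657 m.
A = π(0.85)² = 2.2698 m².
Resultant F = γ·h_c·A = 12.86091 × 1.28657 × 2.2698 = 37.5572 kN.
I_c = πr⁴/4 = π × 0.85⁴/4 = 0.409983 m⁴.
Centre of pressure: y_p = y_c + I_c/(y_c·A) = 1.404 + 0.409983/(1.404 × 2.2698) = 1.404 + 0.12865 = 1.53265 m along the plane.
Vertically, h_p = y_p·sinθ = 1.53265 × 0.916363 = 1.40446 m.

h_p = 1.40 m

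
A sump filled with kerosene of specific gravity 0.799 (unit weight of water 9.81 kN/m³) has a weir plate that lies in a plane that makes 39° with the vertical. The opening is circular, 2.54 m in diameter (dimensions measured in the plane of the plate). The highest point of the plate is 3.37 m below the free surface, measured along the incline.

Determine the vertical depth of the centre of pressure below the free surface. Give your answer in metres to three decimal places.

γ = 0.799 × 9.81 = 7.83819 kN/m³.
The plate makes 39° with the vertical, i.e. θ = 90° − 39° = 51° to the horizontal. Measuring y along the incline from the free-surface line, vertical depth h = y·sinθ with sinθ = 0.777146.
The centroid is at the centre, 1.27 m below the top of the plate, so y_c = 3.37 + 1.27 = 4.64 m and h_c = 4.64 × 0.777146 = 3.60596 m.
A = π(1.27)² = 5.06707 m².
Resultant F = γ·h_c·A = 7.83819 × 3.60596 × 5.06707 = 143.217 kN.
I_c = πr⁴/4 = π × 1.27⁴/4 = 2.04317 m⁴.
Centre of pressure: y_p = y_c + I_c/(y_c·A) = 4.64 + 2.04317/(4.64 × 5.06707) = 4.64 + 0.086902 = 4.7269 m along the plane.
Vertically, h_p = y_p·sinθ = 4.7269 × 0.777146 = 3.67349 m.

h_p = 3.673 m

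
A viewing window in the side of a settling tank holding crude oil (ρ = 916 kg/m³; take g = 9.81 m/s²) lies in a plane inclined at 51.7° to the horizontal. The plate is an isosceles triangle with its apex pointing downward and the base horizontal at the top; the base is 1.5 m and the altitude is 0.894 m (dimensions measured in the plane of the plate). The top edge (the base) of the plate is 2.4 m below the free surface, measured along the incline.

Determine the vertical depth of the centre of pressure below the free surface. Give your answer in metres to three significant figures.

γ = ρg = 916 × 9.81 / 1000 = 8.98596 kN/m³.
Let θ = 51.7° be the plate's angle to the horizontal; measure y along the incline from where the plane meets the free surface. Vertical depth h = y·sinθ with sinθ = 0.784776.
With the apex down, the centroid sits h/3 = 0.894/3 = 0.298 m below the base (the top edge), so y_c = 2.4 + 0.298 = 2.698 m and h_c = 2.698 × 0.784776 = 2.11733 m.
A = ½ × 1.5 × 0.894 = 0.6705 m².
Resultant F = γ·h_c·A = 8.98596 × 2.11733 × 0.6705 = 12.7571 kN.
I_c = b·h³/36 = 1.5 × 0.894³/36 = 0.0297715 m⁴.
Centre of pressure: y_p = y_c + I_c/(y_c·A) = 2.698 + 0.0297715/(2.698 × 0.6705) = 2.698 + 0.0164574 = 2.71446 m along the plane.
Vertically, h_p = y_p·sinθ = 2.71446 × 0.784776 = 2.13024 m.

h_p = 2.13 m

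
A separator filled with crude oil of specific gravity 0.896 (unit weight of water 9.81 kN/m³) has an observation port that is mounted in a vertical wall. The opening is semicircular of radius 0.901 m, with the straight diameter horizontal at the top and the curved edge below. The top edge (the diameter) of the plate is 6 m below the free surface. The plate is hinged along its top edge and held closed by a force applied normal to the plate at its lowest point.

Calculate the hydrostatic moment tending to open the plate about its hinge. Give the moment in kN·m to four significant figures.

γ = 0.896 × 9.81 = 8.78976 kN/m³.
The centroid of a semicircle lies 4r/(3π) = 0.382396 m from the diameter, here below the top edge, so the centroid depth is h_c = 6 + 0.382396 = 6.3824 m.
A = πr²/2 = π × 0.901²/2 = 1.27517 m².
Resultant F = γ·h_c·A = 8.78976 × 6.3824 × 1.27517 = 71.5367 kN.
I_c = (π/8 − 8/(9π))·r⁴ = 0.109757 × 0.901⁴ = 0.0723322 m⁴.
Centre of pressure: y_p = y_c + I_c/(y_c·A) = 6.3824 + 0.0723322/(6.3824 × 1.27517) = 6.3824 + 0.0088875 = 6.39129 m along the plane.
The resultant acts 0.382396 + 0.0088875 = 0.391284 m (along the plate) below the hinge at the top edge, so the moment about the hinge is M = F × 0.391284 = 71.5367 × 0.391284 = 27.9912 kN·m.

M ≈ 27.99 kN·m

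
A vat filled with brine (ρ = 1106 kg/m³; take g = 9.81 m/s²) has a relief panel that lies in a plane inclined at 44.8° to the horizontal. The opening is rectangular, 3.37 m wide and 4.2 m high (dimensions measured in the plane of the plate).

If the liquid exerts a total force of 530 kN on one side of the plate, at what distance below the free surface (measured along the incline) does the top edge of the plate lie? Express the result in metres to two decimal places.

γ = ρg = 1106 × 9.81 / 1000 = 10.84986 kN/m³.
A = 3.37 × 4.2 = 14.154 m².
From F = γ·h_c·A, the centroid depth is h_c = 530/(10.84986 × 14.154) = 3.45122 m.
Let θ = 44.8° be the plate's angle to the horizontal; measure y along the incline from where the plane meets the free surface. Vertical depth h = y·sinθ with sinθ = 0.704634.
Along the incline, y_c = h_c/sinθ = 3.45122/0.704634 = 4.89789 m.
The centroid lies 4.2/2 = 2.1 m below the top edge, so the top edge sits at y_top = 4.89789 − 2.1 = 2.79789 m along the incline.

y_top ≈ 2.80 m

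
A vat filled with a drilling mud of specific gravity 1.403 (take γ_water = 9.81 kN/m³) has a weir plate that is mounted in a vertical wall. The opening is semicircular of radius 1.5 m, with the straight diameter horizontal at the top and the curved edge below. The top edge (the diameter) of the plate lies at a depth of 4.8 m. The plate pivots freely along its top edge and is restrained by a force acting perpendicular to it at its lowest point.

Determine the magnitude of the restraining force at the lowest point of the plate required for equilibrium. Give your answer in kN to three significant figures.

P ≈ 117 kN

γ = 1.403 × 9.81 = 13.76343 kN/m³.
The centroid of a semicircle lies 4r/(3π) = 0.63662 m from the diameter, here below the top edge, so the centroid depth is h_c = 4.8 + 0.63662 = 5.43662 m.
A = πr²/2 = π × 1.5²/2 = 3.53429 m².
Resultant F = γ·h_c·A = 13.76343 × 5.43662 × 3.53429 = 264.459 kN.
I_c = (π/8 − 8/(9π))·r⁴ = 0.109757 × 1.5⁴ = 0.555645 m⁴.
Centre of pressure: y_p = y_c + I_c/(y_c·A) = 5.43662 + 0.555645/(5.43662 × 3.53429) = 5.43662 + 0.0289179 = 5.46554 m along the plane.
The resultant acts 0.63662 + 0.0289179 = 0.665538 m (along the plate) below the hinge at the top edge, so the moment about the hinge is M = F × 0.665538 = 264.459 × 0.665538 = 176.008 kN·m.
A normal force at the bottom, 1.5 m from the hinge, must supply this moment: P = 176.008/1.5 = 117.339 kN.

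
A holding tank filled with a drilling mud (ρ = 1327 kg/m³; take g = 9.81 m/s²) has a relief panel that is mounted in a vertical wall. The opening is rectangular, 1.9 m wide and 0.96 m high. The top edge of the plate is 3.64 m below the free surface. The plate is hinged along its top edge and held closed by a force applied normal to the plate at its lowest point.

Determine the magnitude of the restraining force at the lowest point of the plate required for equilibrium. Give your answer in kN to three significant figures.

γ = ρg = 1327 × 9.81 / 1000 = 13.01787 kN/m³.
The centroid lies 0.96/2 = 0.48 m below the top edge, so the centroid depth is h_c = 3.64 + 0.48 = 4.12 m.
A = 1.9 × 0.96 = 1.824 m².
Resultant F = γ·h_c·A = 13.01787 × 4.12 × 1.824 = 97.8277 kN.
I_c = b·h³/12 = 1.9 × 0.96³/12 = 0.140083 m⁴.
Centre of pressure: y_p = y_c + I_c/(y_c·A) = 4.12 + 0.140083/(4.12 × 1.824) = 4.12 + 0.0186408 = 4.13864 m along the plane.
The resultant acts 0.48 + 0.0186408 = 0.498641 m (along the plate) below the hinge at the top edge, so the moment about the hinge is M = F × 0.498641 = 97.8277 × 0.498641 = 48.7809 kN·m.
A normal force at the bottom, 0.96 m from the hinge, must supply this moment: P = 48.7809/0.96 = 50.8134 kN.

P ≈ 50.8 kN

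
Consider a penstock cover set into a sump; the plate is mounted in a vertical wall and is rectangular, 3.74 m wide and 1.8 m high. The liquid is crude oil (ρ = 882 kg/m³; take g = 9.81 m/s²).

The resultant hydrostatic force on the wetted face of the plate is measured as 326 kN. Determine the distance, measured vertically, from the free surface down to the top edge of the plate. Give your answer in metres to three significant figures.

γ = ρg = 882 × 9.81 / 1000 = 8.65242 kN/m³.
A = 3.74 × 1.8 = 6.732 m².
From F = γ·h_c·A, the centroid depth is h_c = 326/(8.65242 × 6.732) = 5.59675 m.
The centroid lies 1.8/2 = 0.9 m below the top edge, so the top edge sits at h_top = 5.59675 − 0.9 = 4.69675 m below the surface.

d_top ≈ 4.70 m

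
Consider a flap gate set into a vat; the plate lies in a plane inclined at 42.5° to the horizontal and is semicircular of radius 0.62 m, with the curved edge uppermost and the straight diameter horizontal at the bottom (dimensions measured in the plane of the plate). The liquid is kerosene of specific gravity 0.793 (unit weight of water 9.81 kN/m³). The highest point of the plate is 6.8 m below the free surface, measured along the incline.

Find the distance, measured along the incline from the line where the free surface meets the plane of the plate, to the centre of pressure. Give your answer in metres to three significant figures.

y_p = 7.16 m

γ = 0.793 × 9.81 = 7.77933 kN/m³.
Let θ = 42.5° be the plate's angle to the horizontal; measure y along the incline from where the plane meets the free surface. Vertical depth h = y·sinθ with sinθ = 0.675590.
The centroid lies 4r/(3π) = 0.263136 m above the diameter, so r − 4r/(3π) = 0.62 − 0.263136 = 0.356864 m below the topmost point, so y_c = 6.8 + 0.356864 = 7.15686 m and h_c = 7.15686 × 0.675590 = 4.8351 m.
A = πr²/2 = π × 0.62²/2 = 0.603814 m².
Resultant F = γ·h_c·A = 7.77933 × 4.8351 × 0.603814 = 22.7118 kN.
I_c = (π/8 − 8/(9π))·r⁴ = 0.109757 × 0.62⁴ = 0.0162181 m⁴.
Centre of pressure: y_p = y_c + I_c/(y_c·A) = 7.15686 + 0.0162181/(7.15686 × 0.603814) = 7.15686 + 0.00375296 = 7.16061 m along the plane.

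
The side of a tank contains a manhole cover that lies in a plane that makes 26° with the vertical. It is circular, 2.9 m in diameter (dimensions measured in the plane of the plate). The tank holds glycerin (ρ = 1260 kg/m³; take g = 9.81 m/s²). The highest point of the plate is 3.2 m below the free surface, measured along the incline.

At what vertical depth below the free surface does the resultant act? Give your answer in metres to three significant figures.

h_p = 4.28 m

γ = ρg = 1260 × 9.81 / 1000 = 12.3606 kN/m³.
The plate makes 26° with the vertical, i.e. θ = 90° − 26° = 64° to the horizontal. Measuring y along the incline from the free-surface line, vertical depth h = y·sinθ with sinθ = 0.898794.
The centroid is at the centre, 1.45 m below the top of the plate, so y_c = 3.2 + 1.45 = 4.65 m and h_c = 4.65 × 0.898794 = 4.17939 m.
A = π(1.45)² = 6.6052 m².
Resultant F = γ·h_c·A = 12.3606 × 4.17939 × 6.6052 = 341.223 kN.
I_c = πr⁴/4 = π × 1.45⁴/4 = 3.47186 m⁴.
Centre of pressure: y_p = y_c + I_c/(y_c·A) = 4.65 + 3.47186/(4.65 × 6.6052) = 4.65 + 0.113038 = 4.76304 m along the plane.
Vertically, h_p = y_p·sinθ = 4.76304 × 0.898794 = 4.28099 m.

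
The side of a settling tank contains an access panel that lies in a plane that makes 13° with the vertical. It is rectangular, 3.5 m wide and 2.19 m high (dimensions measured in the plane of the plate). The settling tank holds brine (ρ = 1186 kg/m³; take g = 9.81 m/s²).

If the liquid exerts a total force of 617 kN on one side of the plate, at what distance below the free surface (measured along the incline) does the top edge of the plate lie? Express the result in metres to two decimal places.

γ = ρg = 1186 × 9.81 / 1000 = 11.63466 kN/m³.
A = 3.5 × 2.19 = 7.665 m².
From F = γ·h_c·A, the centroid depth is h_c = 617/(11.63466 × 7.665) = 6.91862 m.
The plate makes 13° with the vertical, i.e. θ = 90° − 13° = 77° to the horizontal. Measuring y along the incline from the free-surface line, vertical depth h = y·sinθ with sinθ = 0.974370.
Along the incline, y_c = h_c/sinθ = 6.91862/0.974370 = 7.10061 m.
The centroid lies 2.19/2 = 1.095 m below the top edge, so the top edge sits at y_top = 7.10061 − 1.095 = 6.00561 m along the incline.

y_top ≈ 6.01 m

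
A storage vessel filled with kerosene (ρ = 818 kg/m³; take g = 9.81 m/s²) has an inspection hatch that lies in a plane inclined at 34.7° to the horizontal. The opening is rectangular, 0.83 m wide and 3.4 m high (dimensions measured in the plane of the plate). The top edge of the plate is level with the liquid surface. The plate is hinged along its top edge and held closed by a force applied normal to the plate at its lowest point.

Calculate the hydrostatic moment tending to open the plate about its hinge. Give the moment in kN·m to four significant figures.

M ≈ 49.68 kN·m

γ = ρg = 818 × 9.81 / 1000 = 8.02458 kN/m³.
Let θ = 34.7° be the plate's angle to the horizontal; measure y along the incline from where the plane meets the free surface. Vertical depth h = y·sinθ with sinθ = 0.569280.
The centroid lies 3.4/2 = 1.7 m below the top edge, so y_c = 1.7 m and h_c = 1.7 × 0.569280 = 0.967776 m.
A = 0.83 × 3.4 = 2.822 m².
Resultant F = γ·h_c·A = 8.02458 × 0.967776 × 2.822 = 21.9156 kN.
I_c = b·h³/12 = 0.83 × 3.4³/12 = 2.71853 m⁴.
Centre of pressure: y_p = y_c + I_c/(y_c·A) = 1.7 + 2.71853/(1.7 × 2.822) = 1.7 + 0.566667 = 2.26667 m along the plane.
The resultant acts 1.7 + 0.566667 = 2.26667 m (along the plate) below the hinge at the top edge, so the moment about the hinge is M = F × 2.26667 = 21.9156 × 2.26667 = 49.6754 kN·m.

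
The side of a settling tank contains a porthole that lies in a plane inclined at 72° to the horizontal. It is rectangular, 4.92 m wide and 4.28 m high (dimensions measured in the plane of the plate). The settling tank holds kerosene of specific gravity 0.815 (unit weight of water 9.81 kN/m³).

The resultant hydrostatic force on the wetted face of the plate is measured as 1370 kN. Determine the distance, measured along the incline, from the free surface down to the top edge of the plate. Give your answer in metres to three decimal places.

y_top ≈ 6.416 m

γ = 0.815 × 9.81 = 7.99515 kN/m³.
A = 4.92 × 4.28 = 21.0576 m².
From F = γ·h_c·A, the centroid depth is h_c = 1370/(7.99515 × 21.0576) = 8.13739 m.
Let θ = 72° be the plate's angle to the horizontal; measure y along the incline from where the plane meets the free surface. Vertical depth h = y·sinθ with sinθ = 0.951057.
Along the incline, y_c = h_c/sinθ = 8.13739/0.951057 = 8.55615 m.
The centroid lies 4.28/2 = 2.14 m below the top edge, so the top edge sits at y_top = 8.55615 − 2.14 = 6.41615 m along the incline.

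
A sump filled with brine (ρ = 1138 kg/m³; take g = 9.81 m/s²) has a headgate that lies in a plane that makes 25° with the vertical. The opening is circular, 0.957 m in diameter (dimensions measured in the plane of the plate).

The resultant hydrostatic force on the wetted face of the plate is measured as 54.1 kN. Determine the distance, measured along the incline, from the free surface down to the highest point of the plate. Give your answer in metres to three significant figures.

y_top ≈ 6.96 m

γ = ρg = 1138 × 9.81 / 1000 = 11.16378 kN/m³.
A = π(0.4785)² = 0.719306 m².
From F = γ·h_c·A, the centroid depth is h_c = 54.1/(11.16378 × 0.719306) = 6.73709 m.
The plate makes 25° with the vertical, i.e. θ = 90° − 25° = 65° to the horizontal. Measuring y along the incline from the free-surface line, vertical depth h = y·sinθ with sinθ = 0.906308.
Along the incline, y_c = h_c/sinθ = 6.73709/0.906308 = 7.43355 m.
The centroid is at the centre, 0.4785 m below the top of the plate, so the highest point sits at y_top = 7.43355 − 0.4785 = 6.95505 m along the incline.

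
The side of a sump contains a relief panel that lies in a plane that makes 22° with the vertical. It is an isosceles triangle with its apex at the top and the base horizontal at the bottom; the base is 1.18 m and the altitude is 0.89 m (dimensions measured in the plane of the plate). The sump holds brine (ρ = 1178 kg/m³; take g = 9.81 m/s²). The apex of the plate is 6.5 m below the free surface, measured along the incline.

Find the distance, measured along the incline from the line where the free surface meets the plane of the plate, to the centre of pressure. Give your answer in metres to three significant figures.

y_p = 7.10 m

γ = ρg = 1178 × 9.81 / 1000 = 11.55618 kN/m³.
The plate makes 22° with the vertical, i.e. θ = 90° − 22° = 68° to the horizontal. Measuring y along the incline from the free-surface line, vertical depth h = y·sinθ with sinθ = 0.927184.
With the apex up, the centroid sits 2h/3 = 2 × 0.89/3 = 0.593333 m below the apex, so y_c = 6.5 + 0.593333 = 7.09333 m and h_c = 7.09333 × 0.927184 = 6.57682 m.
A = ½ × 1.18 × 0.89 = 0.5251 m².
Resultant F = γ·h_c·A = 11.55618 × 6.57682 × 0.5251 = 39.9091 kN.
I_c = b·h³/36 = 1.18 × 0.89³/36 = 0.0231073 m⁴.
Centre of pressure: y_p = y_c + I_c/(y_c·A) = 7.09333 + 0.0231073/(7.09333 × 0.5251) = 7.09333 + 0.00620379 = 7.09953 m along the plane.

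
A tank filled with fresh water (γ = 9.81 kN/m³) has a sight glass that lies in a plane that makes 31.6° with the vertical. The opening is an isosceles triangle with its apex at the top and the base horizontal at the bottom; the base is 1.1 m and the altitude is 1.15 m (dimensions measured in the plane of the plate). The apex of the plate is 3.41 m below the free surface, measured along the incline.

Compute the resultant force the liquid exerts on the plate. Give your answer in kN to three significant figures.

γ = 9.81 kN/m³.
The plate makes 31.6° with the vertical, i.e. θ = 90° − 31.6° = 58.4° to the horizontal. Measuring y along the incline from the free-surface line, vertical depth h = y·sinθ with sinθ = 0.851727.
With the apex up, the centroid sits 2h/3 = 2 × 1.15/3 = 0.766667 m below the apex, so y_c = 3.41 + 0.766667 = 4.17667 m and h_c = 4.17667 × 0.851727 = 3.55738 m.
A = ½ × 1.1 × 1.15 = 0.6325 m².
Resultant F = γ·h_c·A = 9.81 × 3.55738 × 0.6325 = 22.0729 kN.

F ≈ 22.1 kN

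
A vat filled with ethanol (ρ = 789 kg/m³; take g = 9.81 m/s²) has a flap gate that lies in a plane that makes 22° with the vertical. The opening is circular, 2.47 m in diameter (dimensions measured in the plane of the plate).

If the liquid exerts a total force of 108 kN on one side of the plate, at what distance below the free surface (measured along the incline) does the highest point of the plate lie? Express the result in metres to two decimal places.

γ = ρg = 789 × 9.81 / 1000 = 7.74009 kN/m³.
A = π(1.235)² = 4.79164 m².
From F = γ·h_c·A, the centroid depth is h_c = 108/(7.74009 × 4.79164) = 2.91201 m.
The plate makes 22° with the vertical, i.e. θ = 90° − 22° = 68° to the horizontal. Measuring y along the incline from the free-surface line, vertical depth h = y·sinθ with sinθ = 0.927184.
Along the incline, y_c = h_c/sinθ = 2.91201/0.927184 = 3.1407 m.
The centroid is at the centre, 1.235 m below the top of the plate, so the highest point sits at y_top = 3.1407 − 1.235 = 1.9057 m along the incline.

y_top ≈ 1.91 m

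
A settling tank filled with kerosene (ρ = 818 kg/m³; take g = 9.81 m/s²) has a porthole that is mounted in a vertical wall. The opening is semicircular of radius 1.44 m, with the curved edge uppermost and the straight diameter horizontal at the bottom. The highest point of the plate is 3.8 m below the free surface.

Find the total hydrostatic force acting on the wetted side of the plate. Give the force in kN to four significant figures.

F ≈ 121.0 kN

γ = ρg = 818 × 9.81 / 1000 = 8.02458 kN/m³.
The centroid lies 4r/(3π) = 0.611155 m above the diameter, so r − 4r/(3π) = 1.44 − 0.611155 = 0.828845 m below the topmost point, so the centroid depth is h_c = 3.8 + 0.828845 = 4.62885 m.
A = πr²/2 = π × 1.44²/2 = 3.2572 m².
Resultant F = γ·h_c·A = 8.02458 × 4.62885 × 3.2572 = 120.987 kN.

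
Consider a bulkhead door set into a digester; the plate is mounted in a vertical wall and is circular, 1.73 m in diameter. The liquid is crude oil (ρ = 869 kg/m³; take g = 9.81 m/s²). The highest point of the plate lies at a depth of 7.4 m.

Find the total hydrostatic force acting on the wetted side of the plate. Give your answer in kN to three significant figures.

F ≈ 166 kN

γ = ρg = 869 × 9.81 / 1000 = 8.52489 kN/m³.
The centroid is at the centre, 0.865 m below the top of the plate, so the centroid depth is h_c = 7.4 + 0.865 = 8.265 m.
A = π(0.865)² = 2.35062 m².
Resultant F = γ·h_c·A = 8.52489 × 8.265 × 2.35062 = 165.62 kN.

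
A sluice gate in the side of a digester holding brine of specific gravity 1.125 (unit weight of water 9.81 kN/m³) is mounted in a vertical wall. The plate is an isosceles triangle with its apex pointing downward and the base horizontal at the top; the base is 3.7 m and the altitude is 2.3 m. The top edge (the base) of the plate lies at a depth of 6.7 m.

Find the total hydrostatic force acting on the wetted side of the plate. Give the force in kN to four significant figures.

γ = 1.125 × 9.81 = 11.03625 kN/m³.
With the apex down, the centroid sits h/3 = 2.3/3 = 0.766667 m below the base (the top edge), so the centroid depth is h_c = 6.7 + 0.766667 = 7.46667 m.
A = ½ × 3.7 × 2.3 = 4.255 m².
Resultant F = γ·h_c·A = 11.03625 × 7.46667 × 4.255 = 350.629 kN.

F ≈ 350.6 kN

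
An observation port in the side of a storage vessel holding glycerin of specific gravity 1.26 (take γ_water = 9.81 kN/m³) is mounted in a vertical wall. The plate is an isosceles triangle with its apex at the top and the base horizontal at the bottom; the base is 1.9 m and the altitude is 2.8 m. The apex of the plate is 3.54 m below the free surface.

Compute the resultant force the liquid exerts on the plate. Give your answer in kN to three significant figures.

F ≈ 178 kN

γ = 1.26 × 9.81 = 12.3606 kN/m³.
With the apex up, the centroid sits 2h/3 = 2 × 2.8/3 = 1.86667 m below the apex, so the centroid depth is h_c = 3.54 + 1.86667 = 5.40667 m.
A = ½ × 1.9 × 2.8 = 2.66 m².
Resultant F = γ·h_c·A = 12.3606 × 5.40667 × 2.66 = 177.767 kN.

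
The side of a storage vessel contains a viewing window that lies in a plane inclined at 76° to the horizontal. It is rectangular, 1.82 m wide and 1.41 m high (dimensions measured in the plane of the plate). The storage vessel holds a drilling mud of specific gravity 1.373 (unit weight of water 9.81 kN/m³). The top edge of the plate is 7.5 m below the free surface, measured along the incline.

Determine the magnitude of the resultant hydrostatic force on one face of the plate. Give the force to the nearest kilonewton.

F ≈ 275 kN

γ = 1.373 × 9.81 = 13.46913 kN/m³.
Let θ = 76° be the plate's angle to the horizontal; measure y along the incline from where the plane meets the free surface. Vertical depth h = y·sinθ with sinθ = 0.970296.
The centroid lies 1.41/2 = 0.705 m below the top edge, so y_c = 7.5 + 0.705 = 8.205 m and h_c = 8.205 × 0.970296 = 7.96128 m.
A = 1.82 × 1.41 = 2.5662 m².
Resultant F = γ·h_c·A = 13.46913 × 7.96128 × 2.5662 = 275.178 kN.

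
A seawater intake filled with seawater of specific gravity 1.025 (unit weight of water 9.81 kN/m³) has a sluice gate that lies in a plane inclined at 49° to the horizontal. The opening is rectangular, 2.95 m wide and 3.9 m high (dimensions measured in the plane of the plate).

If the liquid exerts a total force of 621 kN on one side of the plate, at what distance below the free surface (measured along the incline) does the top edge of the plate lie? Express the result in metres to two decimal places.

γ = 1.025 × 9.81 = 10.05525 kN/m³.
A = 2.95 × 3.9 = 11.505 m².
From F = γ·h_c·A, the centroid depth is h_c = 621/(10.05525 × 11.505) = 5.368 m.
Let θ = 49° be the plate's angle to the horizontal; measure y along the incline from where the plane meets the free surface. Vertical depth h = y·sinθ with sinθ = 0.754710.
Along the incline, y_c = h_c/sinθ = 5.368/0.754710 = 7.11267 m.
The centroid lies 3.9/2 = 1.95 m below the top edge, so the top edge sits at y_top = 7.11267 − 1.95 = 5.16267 m along the incline.

y_top ≈ 5.16 m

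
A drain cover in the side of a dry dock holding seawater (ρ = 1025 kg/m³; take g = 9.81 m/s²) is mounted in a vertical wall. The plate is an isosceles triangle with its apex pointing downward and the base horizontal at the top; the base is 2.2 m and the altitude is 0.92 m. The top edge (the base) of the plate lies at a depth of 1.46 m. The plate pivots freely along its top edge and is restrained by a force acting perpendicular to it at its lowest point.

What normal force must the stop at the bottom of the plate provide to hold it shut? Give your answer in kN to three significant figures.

γ = ρg = 1025 × 9.81 / 1000 = 10.05525 kN/m³.
With the apex down, the centroid sits h/3 = 0.92/3 = 0.306667 m below the base (the top edge), so the centroid depth is h_c = 1.46 + 0.306667 = 1.76667 m.
A = ½ × 2.2 × 0.92 = 1.012 m².
Resultant F = γ·h_c·A = 10.05525 × 1.76667 × 1.012 = 17.9775 kN.
I_c = b·h³/36 = 2.2 × 0.92³/36 = 0.0475865 m⁴.
Centre of pressure: y_p = y_c + I_c/(y_c·A) = 1.76667 + 0.0475865/(1.76667 × 1.012) = 1.76667 + 0.0266163 = 1.79329 m along the plane.
The resultant acts 0.306667 + 0.0266163 = 0.333283 m (along the plate) below the hinge at the top edge, so the moment about the hinge is M = F × 0.333283 = 17.9775 × 0.333283 = 5.9916 kN·m.
A normal force at the bottom, 0.92 m from the hinge, must supply this moment: P = 5.9916/0.92 = 6.51261 kN.

P ≈ 6.51 kN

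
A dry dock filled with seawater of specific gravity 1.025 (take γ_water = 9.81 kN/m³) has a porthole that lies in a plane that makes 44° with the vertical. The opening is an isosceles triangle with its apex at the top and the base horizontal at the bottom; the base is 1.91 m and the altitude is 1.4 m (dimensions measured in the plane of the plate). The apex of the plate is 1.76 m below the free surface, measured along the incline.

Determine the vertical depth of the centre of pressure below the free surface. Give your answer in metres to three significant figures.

γ = 1.025 × 9.81 = 10.05525 kN/m³.
The plate makes 44° with the vertical, i.e. θ = 90° − 44° = 46° to the horizontal. Measuring y along the incline from the free-surface line, vertical depth h = y·sinθ with sinθ = 0.719340.
With the apex up, the centroid sits 2h/3 = 2 × 1.4/3 = 0.933333 m below the apex, so y_c = 1.76 + 0.933333 = 2.69333 m and h_c = 2.69333 × 0.719340 = 1.93742 m.
A = ½ × 1.91 × 1.4 = 1.337 m².
Resultant F = γ·h_c·A = 10.05525 × 1.93742 × 1.337 = 26.0464 kN.
I_c = b·h³/36 = 1.91 × 1.4³/36 = 0.145584 m⁴.
Centre of pressure: y_p = y_c + I_c/(y_c·A) = 2.69333 + 0.145584/(2.69333 × 1.337) = 2.69333 + 0.040429 = 2.73376 m along the plane.
Vertically, h_p = y_p·sinθ = 2.73376 × 0.719340 = 1.9665 m.

h_p = 1.97 m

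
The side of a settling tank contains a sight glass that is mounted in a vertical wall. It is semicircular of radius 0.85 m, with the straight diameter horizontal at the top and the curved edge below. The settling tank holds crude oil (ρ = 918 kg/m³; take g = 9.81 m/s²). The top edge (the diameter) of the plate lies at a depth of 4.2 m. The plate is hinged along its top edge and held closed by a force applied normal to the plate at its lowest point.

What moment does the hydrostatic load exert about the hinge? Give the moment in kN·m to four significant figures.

M ≈ 17.33 kN·m

γ = ρg = 918 × 9.81 / 1000 = 9.00558 kN/m³.
The centroid of a semicircle lies 4r/(3π) = 0.360751 m from the diameter, here below the top edge, so the centroid depth is h_c = 4.2 + 0.360751 = 4.56075 m.
A = πr²/2 = π × 0.85²/2 = 1.1349 m².
Resultant F = γ·h_c·A = 9.00558 × 4.56075 × 1.1349 = 46.6128 kN.
I_c = (π/8 − 8/(9π))·r⁴ = 0.109757 × 0.85⁴ = 0.0572938 m⁴.
Centre of pressure: y_p = y_c + I_c/(y_c·A) = 4.56075 + 0.0572938/(4.56075 × 1.1349) = 4.56075 + 0.0110691 = 4.57182 m along the plane.
The resultant acts 0.360751 + 0.0110691 = 0.37182 m (along the plate) below the hinge at the top edge, so the moment about the hinge is M = F × 0.37182 = 46.6128 × 0.37182 = 17.3316 kN·m.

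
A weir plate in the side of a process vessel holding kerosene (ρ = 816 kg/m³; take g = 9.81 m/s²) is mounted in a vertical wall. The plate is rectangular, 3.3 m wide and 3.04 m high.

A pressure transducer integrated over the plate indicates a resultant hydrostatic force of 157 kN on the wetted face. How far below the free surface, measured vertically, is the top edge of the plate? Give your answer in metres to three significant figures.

d_top ≈ 0.435 m

γ = ρg = 816 × 9.81 / 1000 = 8.00496 kN/m³.
A = 3.3 × 3.04 = 10.032 m².
From F = γ·h_c·A, the centroid depth is h_c = 157/(8.00496 × 10.032) = 1.95503 m.
The centroid lies 3.04/2 = 1.52 m below the top edge, so the top edge sits at h_top = 1.95503 − 1.52 = 0.43503 m below the surface.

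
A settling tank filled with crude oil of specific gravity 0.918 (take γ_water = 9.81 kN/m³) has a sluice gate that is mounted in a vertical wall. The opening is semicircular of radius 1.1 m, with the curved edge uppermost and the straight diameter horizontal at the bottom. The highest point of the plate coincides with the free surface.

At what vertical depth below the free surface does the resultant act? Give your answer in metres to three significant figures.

h_p = 0.767 m

γ = 0.918 × 9.81 = 9.00558 kN/m³.
The centroid lies 4r/(3π) = 0.466854 m above the diameter, so r − 4r/(3π) = 1.1 − 0.466854 = 0.633146 m below the topmost point, so the centroid depth is h_c = 0.633146 m.
A = πr²/2 = π × 1.1²/2 = 1.90066 m².
Resultant F = γ·h_c·A = 9.00558 × 0.633146 × 1.90066 = 10.8373 kN.
I_c = (π/8 − 8/(9π))·r⁴ = 0.109757 × 1.1⁴ = 0.160695 m⁴.
Centre of pressure: y_p = y_c + I_c/(y_c·A) = 0.633146 + 0.160695/(0.633146 × 1.90066) = 0.633146 + 0.133535 = 0.766681 m along the plane.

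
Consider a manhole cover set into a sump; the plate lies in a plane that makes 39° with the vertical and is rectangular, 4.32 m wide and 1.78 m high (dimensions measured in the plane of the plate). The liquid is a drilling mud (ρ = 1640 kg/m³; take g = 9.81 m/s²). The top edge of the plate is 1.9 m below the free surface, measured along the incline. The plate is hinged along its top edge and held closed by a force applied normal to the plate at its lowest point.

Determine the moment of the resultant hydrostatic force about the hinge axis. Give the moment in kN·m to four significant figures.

M ≈ 264.1 kN·m

γ = ρg = 1640 × 9.81 / 1000 = 16.0884 kN/m³.
The plate makes 39° with the vertical, i.e. θ = 90° − 39° = 51° to the horizontal. Measuring y along the incline from the free-surface line, vertical depth h = y·sinθ with sinθ = 0.777146.
The centroid lies 1.78/2 = 0.89 m below the top edge, so y_c = 1.9 + 0.89 = 2.79 m and h_c = 2.79 × 0.777146 = 2.16824 m.
A = 4.32 × 1.78 = 7.6896 m².
Resultant F = γ·h_c·A = 16.0884 × 2.16824 × 7.6896 = 268.24 kN.
I_c = b·h³/12 = 4.32 × 1.78³/12 = 2.03031 m⁴.
Centre of pressure: y_p = y_c + I_c/(y_c·A) = 2.79 + 2.03031/(2.79 × 7.6896) = 2.79 + 0.0946356 = 2.88464 m along the plane.
The resultant acts 0.89 + 0.0946356 = 0.984636 m (along the plate) below the hinge at the top edge, so the moment about the hinge is M = F × 0.984636 = 268.24 × 0.984636 = 264.119 kN·m.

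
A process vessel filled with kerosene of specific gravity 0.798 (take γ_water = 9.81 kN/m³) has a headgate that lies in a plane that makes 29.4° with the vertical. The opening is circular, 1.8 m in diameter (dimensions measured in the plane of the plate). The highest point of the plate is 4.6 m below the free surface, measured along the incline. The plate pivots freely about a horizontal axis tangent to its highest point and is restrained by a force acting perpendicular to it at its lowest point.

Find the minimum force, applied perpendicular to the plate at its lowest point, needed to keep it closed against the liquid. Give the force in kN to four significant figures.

γ = 0.798 × 9.81 = 7.82838 kN/m³.
The plate makes 29.4° with the vertical, i.e. θ = 90° − 29.4° = 60.6° to the horizontal. Measuring y along the incline from the free-surface line, vertical depth h = y·sinθ with sinθ = 0.871214.
The centroid is at the centre, 0.9 m below the top of the plate, so y_c = 4.6 + 0.9 = 5.5 m and h_c = 5.5 × 0.871214 = 4.79168 m.
A = π(0.9)² = 2.54469 m².
Resultant F = γ·h_c·A = 7.82838 × 4.79168 × 2.54469 = 95.4541 kN.
I_c = πr⁴/4 = π × 0.9⁴/4 = 0.5153 m⁴.
Centre of pressure: y_p = y_c + I_c/(y_c·A) = 5.5 + 0.5153/(5.5 × 2.54469) = 5.5 + 0.0368182 = 5.53682 m along the plane.
The resultant acts 0.9 + 0.0368182 = 0.936818 m (along the plate) below the hinge at the top edge, so the moment about the hinge is M = F × 0.936818 = 95.4541 × 0.936818 = 89.4231 kN·m.
A normal force at the bottom, 1.8 m from the hinge, must supply this moment: P = 89.4231/1.8 = 49.6795 kN.

P ≈ 49.68 kN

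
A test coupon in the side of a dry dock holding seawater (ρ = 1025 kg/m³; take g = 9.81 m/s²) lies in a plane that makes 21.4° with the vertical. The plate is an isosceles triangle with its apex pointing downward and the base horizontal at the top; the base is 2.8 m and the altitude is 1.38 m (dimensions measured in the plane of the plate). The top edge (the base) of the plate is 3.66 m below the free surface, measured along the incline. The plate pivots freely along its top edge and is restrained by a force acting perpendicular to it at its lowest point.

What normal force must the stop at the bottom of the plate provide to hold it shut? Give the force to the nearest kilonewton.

P ≈ 26 kN

γ = ρg = 1025 × 9.81 / 1000 = 10.05525 kN/m³.
The plate makes 21.4° with the vertical, i.e. θ = 90° − 21.4° = 68.6° to the horizontal. Measuring y along the incline from the free-surface line, vertical depth h = y·sinθ with sinθ = 0.931056.
With the apex down, the centroid sits h/3 = 1.38/3 = 0.46 m below the base (the top edge), so y_c = 3.66 + 0.46 = 4.12 m and h_c = 4.12 × 0.931056 = 3.83595 m.
A = ½ × 2.8 × 1.38 = 1.932 m².
Resultant F = γ·h_c·A = 10.05525 × 3.83595 × 1.932 = 74.52 kN.
I_c = b·h³/36 = 2.8 × 1.38³/36 = 0.204406 m⁴.
Centre of pressure: y_p = y_c + I_c/(y_c·A) = 4.12 + 0.204406/(4.12 × 1.932) = 4.12 + 0.0256797 = 4.14568 m along the plane.
The resultant acts 0.46 + 0.0256797 = 0.48568 m (along the plate) below the hinge at the top edge, so the moment about the hinge is M = F × 0.48568 = 74.52 × 0.48568 = 36.1929 kN·m.
A normal force at the bottom, 1.38 m from the hinge, must supply this moment: P = 36.1929/1.38 = 26.2267 kN.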